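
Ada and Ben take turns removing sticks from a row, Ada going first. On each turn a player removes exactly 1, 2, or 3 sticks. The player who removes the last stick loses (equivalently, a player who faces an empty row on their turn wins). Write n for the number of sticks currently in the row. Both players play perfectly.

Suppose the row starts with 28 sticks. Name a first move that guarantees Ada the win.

Remove 3, leaving 25.

Build the W/L table. Terminal = W. A non-terminal position is W if it has a move to some L; otherwise it is L.
n=0: no move; the opponent has just taken the last stick and therefore loses → W
n=1: only reaches 0(W), which is W → L
n=2: reaches L-position 1 → W
n=3: reaches L-position 1 → W
n=4: reaches L-position 1 → W
n=5: only reaches 4(W), 3(W), 2(W), all W → L
n=6: reaches L-position 5 → W
n=7: reaches L-position 5 → W
n=8: reaches L-position 5 → W
n=9: only reaches 8(W), 7(W), 6(W), all W → L
n=10: reaches L-position 9 → W
n=11: reaches L-position 9 → W
n=12: reaches L-position 9 → W
n=13: only reaches 12(W), 11(W), 10(W), all W → L
n=14: reaches L-position 13 → W
n=15: reaches L-position 13 → W
n=16: reaches L-position 13 → W
n=17: only reaches 16(W), 15(W), 14(W), all W → L
n=18: reaches L-position 17 → W
n=19: reaches L-position 17 → W
n=20: reaches L-position 17 → W
n=21: only reaches 20(W), 19(W), 18(W), all W → L
n=22: reaches L-position 21 → W
n=23: reaches L-position 21 → W
n=24: reaches L-position 21 → W
n=25: only reaches 24(W), 23(W), 22(W), all W → L
n=26: reaches L-position 25 → W
n=27: reaches L-position 25 → W
n=28: reaches L-position 25 → W
From 28, the L positions reachable in one move are: 25.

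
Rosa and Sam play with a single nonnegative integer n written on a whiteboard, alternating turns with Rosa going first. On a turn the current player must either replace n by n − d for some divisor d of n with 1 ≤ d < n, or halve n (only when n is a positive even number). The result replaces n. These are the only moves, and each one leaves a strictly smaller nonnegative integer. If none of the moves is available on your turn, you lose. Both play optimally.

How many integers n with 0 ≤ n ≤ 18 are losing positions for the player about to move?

Work bottom-up. With no move the player to move loses. Otherwise the position is W if at least one move leads to an L position for the opponent, and L if every move leads to a W.
n=0: no move → L
n=1: no move → L
n=2: can move to 1, which is L ⇒ W
n=3: the only move is to 2(W), a W ⇒ L
n=4: can move to 3, which is L ⇒ W
n=5: the only move is to 4(W), a W ⇒ L
n=6: can move to 3, which is L ⇒ W
n=7: the only move is to 6(W), a W ⇒ L
n=8: can move to 7, which is L ⇒ W
n=9: moves to 6(W), 8(W); every one is W ⇒ L
n=10: can move to 5, which is L ⇒ W
n=11: the only move is to 10(W), a W ⇒ L
n=12: can move to 9, which is L ⇒ W
n=13: the only move is to 12(W), a W ⇒ L
n=14: can move to 7, which is L ⇒ W
n=15: moves to 10(W), 12(W), 14(W); every one is W ⇒ L
n=16: can move to 15, which is L ⇒ W
n=17: the only move is to 16(W), a W ⇒ L
n=18: can move to 9, which is L ⇒ W
L entries with 0 ≤ n ≤ 18: n = 0, 1, 3, 5, 7, 9, 11, 13, 15, 17; that makes 10.

10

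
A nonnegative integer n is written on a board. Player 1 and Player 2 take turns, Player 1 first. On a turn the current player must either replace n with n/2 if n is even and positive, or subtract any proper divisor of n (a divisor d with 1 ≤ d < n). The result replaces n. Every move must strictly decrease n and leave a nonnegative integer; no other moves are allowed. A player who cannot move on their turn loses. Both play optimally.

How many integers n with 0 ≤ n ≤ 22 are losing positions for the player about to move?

Compute win/loss labels from the base case upward. A position with no move is L. Any other position is W if it can reach an L in one move, else L.
n=0: no move → L
n=1: no move → L
n=2: →1(L), so W
n=3: →2(W) only, which is W, so L
n=4: →3(L), so W
n=5: →4(W) only, which is W, so L
n=6: →3(L), so W
n=7: →6(W) only, which is W, so L
n=8: →7(L), so W
n=9: →6(W), 8(W) — all W, so L
n=10: →5(L), so W
n=11: →10(W) only, which is W, so L
n=12: →9(L), so W
n=13: →12(W) only, which is W, so L
n=14: →7(L), so W
n=15: →10(W), 12(W), 14(W) — all W, so L
n=16: →15(L), so W
n=17: →16(W) only, which is W, so L
n=18: →9(L), so W
n=19: →18(W) only, which is W, so L
n=20: →15(L), so W
n=21: →14(W), 18(W), 20(W) — all W, so L
n=22: →11(L), so W
L entries with 0 ≤ n ≤ 22: n = 0, 1, 3, 5, 7, 9, 11, 13, 15, 17, 19, 21; that makes 12.

12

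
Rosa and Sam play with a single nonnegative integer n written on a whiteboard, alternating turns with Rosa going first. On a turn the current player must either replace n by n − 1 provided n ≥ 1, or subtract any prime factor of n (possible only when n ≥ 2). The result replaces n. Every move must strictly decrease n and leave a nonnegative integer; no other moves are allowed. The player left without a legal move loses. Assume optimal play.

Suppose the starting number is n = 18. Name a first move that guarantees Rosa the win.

Work bottom-up. With no move the player to move loses. Otherwise the position is W if at least one move leads to an L position for the opponent, and L if every move leads to a W.
n=0: no move → L
n=1: W (go to 0, an L position)
n=2: W (go to 0, an L position)
n=3: W (go to 0, an L position)
n=4: L (options 2(W), 3(W) are all W)
n=5: W (go to 0, an L position)
n=6: W (go to 4, an L position)
n=7: W (go to 0, an L position)
n=8: L (options 6(W), 7(W) are all W)
n=9: W (go to 8, an L position)
n=10: W (go to 8, an L position)
n=11: W (go to 0, an L position)
n=12: L (options 9(W), 10(W), 11(W) are all W)
n=13: W (go to 0, an L position)
n=14: W (go to 12, an L position)
n=15: W (go to 12, an L position)
n=16: L (options 14(W), 15(W) are all W)
n=17: W (go to 0, an L position)
n=18: W (go to 16, an L position)
From 18, the L positions reachable in one move are: 16.

Move to 16.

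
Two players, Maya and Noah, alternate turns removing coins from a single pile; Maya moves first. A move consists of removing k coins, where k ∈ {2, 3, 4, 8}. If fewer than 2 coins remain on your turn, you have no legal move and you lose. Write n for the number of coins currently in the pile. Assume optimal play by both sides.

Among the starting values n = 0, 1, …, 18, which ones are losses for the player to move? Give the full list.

Build the W/L table. Terminal = L. A non-terminal position is W if it has a move to some L; otherwise it is L.
n=0: no move → L
n=1: no move → L
n=2: reaches L-position 0 → W
n=3: reaches L-position 1 → W
n=4: reaches L-position 1 → W
n=5: reaches L-position 1 → W
n=6: only reaches 4(W), 3(W), 2(W), all W → L
n=7: only reaches 5(W), 4(W), 3(W), all W → L
n=8: reaches L-position 6 → W
n=9: reaches L-position 7 → W
n=10: reaches L-position 7 → W
n=11: reaches L-position 7 → W
n=12: only reaches 10(W), 9(W), 8(W), 4(W), all W → L
n=13: only reaches 11(W), 10(W), 9(W), 5(W), all W → L
n=14: reaches L-position 12 → W
n=15: reaches L-position 13 → W
n=16: reaches L-position 13 → W
n=17: reaches L-position 13 → W
n=18: only reaches 16(W), 15(W), 14(W), 10(W), all W → L
The losing starting values of n are exactly the entries labelled L in this table (7 of them).

0, 1, 6, 7, 12, 13, 18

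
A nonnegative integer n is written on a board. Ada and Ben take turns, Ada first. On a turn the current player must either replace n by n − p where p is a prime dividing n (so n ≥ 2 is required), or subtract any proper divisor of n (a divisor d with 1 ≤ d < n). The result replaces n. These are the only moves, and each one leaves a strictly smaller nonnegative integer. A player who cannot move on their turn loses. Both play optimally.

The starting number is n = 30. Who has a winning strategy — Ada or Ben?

Positions with no move are L. A position that does have a move is losing for the player to move precisely when every available move leads to a winning position for the opponent. Fill in the labels:
n=0: no move → L
n=1: no move → L
n=2: →0(L), so W
n=3: →0(L), so W
n=4: →2(W), 3(W) — all W, so L
n=5: →0(L), so W
n=6: →4(L), so W
n=7: →0(L), so W
n=8: →4(L), so W
n=9: →6(W), 8(W) — all W, so L
n=10: →9(L), so W
n=11: →0(L), so W
n=12: →9(L), so W
n=13: →0(L), so W
n=14: →7(W), 12(W), 13(W) — all W, so L
n=15: →14(L), so W
n=16: →14(L), so W
n=17: →0(L), so W
n=18: →9(L), so W
n=19: →0(L), so W
n=20: →10(W), 15(W), 16(W), 18(W), 19(W) — all W, so L
n=21: →14(L), so W
n=22: →20(L), so W
n=23: →0(L), so W
n=24: →20(L), so W
n=25: →20(L), so W
n=26: →13(W), 24(W), 25(W) — all W, so L
n=27: →26(L), so W
n=28: →14(L), so W
n=29: →0(L), so W
n=30: →20(L), so W
The starting position 30 is W: Ada should move to 20, handing over an L position.

Ada wins.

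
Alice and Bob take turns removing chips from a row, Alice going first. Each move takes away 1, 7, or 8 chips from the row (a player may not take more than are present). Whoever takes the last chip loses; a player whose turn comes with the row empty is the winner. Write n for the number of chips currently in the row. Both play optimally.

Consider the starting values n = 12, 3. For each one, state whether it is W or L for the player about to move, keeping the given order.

Build the W/L table. Terminal = W. A non-terminal position is W if it has a move to some L; otherwise it is L.
n=0: no move; the opponent has just taken the last chip and therefore loses → W
n=1: only reaches 0(W), which is W → L
n=2: reaches L-position 1 → W
n=3: only reaches 2(W), which is W → L
n=4: reaches L-position 3 → W
n=5: only reaches 4(W), which is W → L
n=6: reaches L-position 5 → W
n=7: only reaches 6(W), 0(W), all W → L
n=8: reaches L-position 7 → W
n=9: reaches L-position 1 → W
n=10: reaches L-position 3 → W
n=11: reaches L-position 3 → W
n=12: reaches L-position 5 → W

12: W, 3: L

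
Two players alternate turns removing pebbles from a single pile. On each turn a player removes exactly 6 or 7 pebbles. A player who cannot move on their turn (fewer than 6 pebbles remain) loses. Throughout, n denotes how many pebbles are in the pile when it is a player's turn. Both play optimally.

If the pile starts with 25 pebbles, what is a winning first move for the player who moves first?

Compute win/loss labels from the base case upward. A position with no move is L. Any other position is W if it can reach an L in one move, else L.
n=0: no move → L
n=1: no move → L
n=2: no move → L
n=3: no move → L
n=4: no move → L
n=5: no move → L
n=6: can move to 0, which is L ⇒ W
n=7: can move to 1, which is L ⇒ W
n=8: can move to 2, which is L ⇒ W
n=9: can move to 3, which is L ⇒ W
n=10: can move to 4, which is L ⇒ W
n=11: can move to 5, which is L ⇒ W
n=12: can move to 5, which is L ⇒ W
n=13: moves to 7(W), 6(W); every one is W ⇒ L
n=14: moves to 8(W), 7(W); every one is W ⇒ L
n=15: moves to 9(W), 8(W); every one is W ⇒ L
n=16: moves to 10(W), 9(W); every one is W ⇒ L
n=17: moves to 11(W), 10(W); every one is W ⇒ L
n=18: moves to 12(W), 11(W); every one is W ⇒ L
n=19: can move to 13, which is L ⇒ W
n=20: can move to 14, which is L ⇒ W
n=21: can move to 15, which is L ⇒ W
n=22: can move to 16, which is L ⇒ W
n=23: can move to 17, which is L ⇒ W
n=24: can move to 18, which is L ⇒ W
n=25: can move to 18, which is L ⇒ W
From 25, the L positions reachable in one move are: 18.

Remove 7, leaving 18.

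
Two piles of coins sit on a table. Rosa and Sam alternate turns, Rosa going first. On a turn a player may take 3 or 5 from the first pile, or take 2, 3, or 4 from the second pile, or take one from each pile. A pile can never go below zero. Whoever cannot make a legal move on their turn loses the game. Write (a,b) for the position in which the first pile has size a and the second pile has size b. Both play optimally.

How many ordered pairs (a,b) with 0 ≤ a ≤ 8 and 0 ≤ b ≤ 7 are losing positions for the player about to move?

Classify positions by backward induction: terminal positions (no move available) are L. From any other position, the mover wins iff some move reaches an L.
Every move lowers a or b (never raises either), so fill the grid row by row in increasing a, and left to right within a row: each cell's successors are then already labelled.
      b=0  b=1  b=2  b=3  b=4  b=5  b=6  b=7
a=0:    L    L    W    W    W    W    L    L
a=1:    L    W    W    W    W    L    L    W
a=2:    L    W    W    W    W    L    W    W
a=3:    W    W    L    L    W    W    W    W
a=4:    W    L    L    W    W    W    W    L
a=5:    W    W    W    W    L    W    W    W
a=6:    W    L    W    W    W    W    W    L
a=7:    W    W    W    L    L    W    W    W
a=8:    L    L    W    W    W    W    L    L
Cells with no legal move (terminal, hence L): (0,0), (0,1), (1,0), (2,0).
The remaining L cells, each justified by listing all of its moves:
(0,6): L (options (0,4)(W), (0,3)(W), (0,2)(W) are all W)
(0,7): L (options (0,5)(W), (0,4)(W), (0,3)(W) are all W)
(1,5): L (options (1,3)(W), (1,2)(W), (1,1)(W), (0,4)(W) are all W)
(1,6): L (options (1,4)(W), (1,3)(W), (1,2)(W), (0,5)(W) are all W)
(2,5): L (options (2,3)(W), (2,2)(W), (2,1)(W), (1,4)(W) are all W)
(3,2): L (options (0,2)(W), (3,0)(W), (2,1)(W) are all W)
(3,3): L (options (0,3)(W), (3,1)(W), (3,0)(W), (2,2)(W) are all W)
(4,1): L (options (1,1)(W), (3,0)(W) are all W)
(4,2): L (options (1,2)(W), (4,0)(W), (3,1)(W) are all W)
(4,7): L (options (1,7)(W), (4,5)(W), (4,4)(W), (4,3)(W), (3,6)(W) are all W)
(5,4): L (options (2,4)(W), (0,4)(W), (5,2)(W), (5,1)(W), (5,0)(W), (4,3)(W) are all W)
(6,1): L (options (3,1)(W), (1,1)(W), (5,0)(W) are all W)
(6,7): L (options (3,7)(W), (1,7)(W), (6,5)(W), (6,4)(W), (6,3)(W), (5,6)(W) are all W)
(7,3): L (options (4,3)(W), (2,3)(W), (7,1)(W), (7,0)(W), (6,2)(W) are all W)
(7,4): L (options (4,4)(W), (2,4)(W), (7,2)(W), (7,1)(W), (7,0)(W), (6,3)(W) are all W)
(8,0): L (options (5,0)(W), (3,0)(W) are all W)
(8,1): L (options (5,1)(W), (3,1)(W), (7,0)(W) are all W)
(8,6): L (options (5,6)(W), (3,6)(W), (8,4)(W), (8,3)(W), (8,2)(W), (7,5)(W) are all W)
(8,7): L (options (5,7)(W), (3,7)(W), (8,5)(W), (8,4)(W), (8,3)(W), (7,6)(W) are all W)
Every other cell has at least one move into one of the L cells above, so it is W.
L cells per row: a=0: 4, a=1: 3, a=2: 2, a=3: 2, a=4: 3, a=5: 1, a=6: 2, a=7: 2, a=8: 4; total 23.

23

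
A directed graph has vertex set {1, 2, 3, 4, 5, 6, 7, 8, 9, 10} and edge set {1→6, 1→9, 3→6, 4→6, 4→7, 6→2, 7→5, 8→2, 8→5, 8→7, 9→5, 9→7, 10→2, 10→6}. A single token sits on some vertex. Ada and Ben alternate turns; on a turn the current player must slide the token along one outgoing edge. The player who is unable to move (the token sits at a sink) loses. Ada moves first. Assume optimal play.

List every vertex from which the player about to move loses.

Work bottom-up. With no move the player to move loses. Otherwise the position is W if at least one move leads to an L position for the opponent, and L if every move leads to a W.
Every edge goes from a vertex to one that appears earlier in the order 2, 5, 7, 8, 6, 10, 9, 4, 3, 1, so processing vertices in that order labels each vertex after all of its successors.
2: no outgoing edge → L
5: no outgoing edge → L
7: can move to 5, which is L ⇒ W
8: can move to 5, which is L ⇒ W
6: can move to 2, which is L ⇒ W
10: can move to 2, which is L ⇒ W
9: can move to 5, which is L ⇒ W
4: moves to 6(W), 7(W); every one is W ⇒ L
3: the only move is to 6(W), a W ⇒ L
1: moves to 9(W), 6(W); every one is W ⇒ L
Reading off the rows marked L gives the requested list; there are 5 such vertices.

1, 2, 3, 4, 5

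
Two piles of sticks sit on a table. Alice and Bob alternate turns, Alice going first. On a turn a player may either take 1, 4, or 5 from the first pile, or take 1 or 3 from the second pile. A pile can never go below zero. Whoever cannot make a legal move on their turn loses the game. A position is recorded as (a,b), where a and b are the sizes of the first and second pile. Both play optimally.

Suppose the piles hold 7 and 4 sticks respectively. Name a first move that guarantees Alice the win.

Label each position W (a win for the player to move) or L (a loss). A position with no legal move is L; any other position is W exactly when some move reaches an L, and L when every move reaches a W.
No move ever increases a pile, so every position that can arise here has a ≤ 7 and b ≤ 4; it is enough to label the cells with 0 ≤ a ≤ 7 and 0 ≤ b ≤ 4.
Every move lowers a or b (never raises either), so fill the grid row by row in increasing a, and left to right within a row: each cell's successors are then already labelled.
      b=0  b=1  b=2  b=3  b=4
a=0:    L    W    L    W    L
a=1:    W    L    W    L    W
a=2:    L    W    L    W    L
a=3:    W    L    W    L    W
a=4:    W    W    W    W    W
a=5:    W    W    W    W    W
a=6:    W    W    W    W    W
a=7:    W    W    W    W    W
Cells with no legal move (terminal, hence L): (0,0).
The remaining L cells, each justified by listing all of its moves:
(0,2): the only move is to (0,1)(W), a W ⇒ L
(0,4): moves to (0,3)(W), (0,1)(W); every one is W ⇒ L
(1,1): moves to (0,1)(W), (1,0)(W); every one is W ⇒ L
(1,3): moves to (0,3)(W), (1,2)(W), (1,0)(W); every one is W ⇒ L
(2,0): the only move is to (1,0)(W), a W ⇒ L
(2,2): moves to (1,2)(W), (2,1)(W); every one is W ⇒ L
(2,4): moves to (1,4)(W), (2,3)(W), (2,1)(W); every one is W ⇒ L
(3,1): moves to (2,1)(W), (3,0)(W); every one is W ⇒ L
(3,3): moves to (2,3)(W), (3,2)(W), (3,0)(W); every one is W ⇒ L
Every other cell has at least one move into one of the L cells above, so it is W.
From (7,4), the L positions reachable in one move are: (2,4).

Move to (2,4).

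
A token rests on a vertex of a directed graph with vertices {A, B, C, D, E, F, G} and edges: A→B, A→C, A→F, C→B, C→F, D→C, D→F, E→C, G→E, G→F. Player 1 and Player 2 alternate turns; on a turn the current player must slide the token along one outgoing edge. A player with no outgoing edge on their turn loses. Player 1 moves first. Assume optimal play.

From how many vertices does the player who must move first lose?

3

Work bottom-up. With no move the player to move loses. Otherwise the position is W if at least one move leads to an L position for the opponent, and L if every move leads to a W.
Every edge goes from a vertex to one that appears earlier in the order F, B, C, A, E, D, G, so processing vertices in that order labels each vertex after all of its successors.
F: no outgoing edge → L
B: no outgoing edge → L
C: can move to B, which is L ⇒ W
A: can move to B, which is L ⇒ W
E: the only move is to C(W), a W ⇒ L
D: can move to F, which is L ⇒ W
G: can move to E, which is L ⇒ W
The L vertices are B, E, F; that is 3 in all.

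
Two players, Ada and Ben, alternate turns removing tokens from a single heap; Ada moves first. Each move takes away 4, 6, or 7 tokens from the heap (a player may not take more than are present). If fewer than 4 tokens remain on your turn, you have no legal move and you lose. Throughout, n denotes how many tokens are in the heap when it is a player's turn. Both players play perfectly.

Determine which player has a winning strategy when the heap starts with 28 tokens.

Classify positions by backward induction: terminal positions (no move available) are L. From any other position, the mover wins iff some move reaches an L.
n=0: no move → L
n=1: no move → L
n=2: no move → L
n=3: no move → L
n=4: →0(L), so W
n=5: →1(L), so W
n=6: →2(L), so W
n=7: →3(L), so W
n=8: →2(L), so W
n=9: →3(L), so W
n=10: →3(L), so W
n=11: →7(W), 5(W), 4(W) — all W, so L
n=12: →8(W), 6(W), 5(W) — all W, so L
n=13: →9(W), 7(W), 6(W) — all W, so L
n=14: →10(W), 8(W), 7(W) — all W, so L
n=15: →11(L), so W
n=16: →12(L), so W
n=17: →13(L), so W
n=18: →14(L), so W
n=19: →13(L), so W
n=20: →14(L), so W
n=21: →14(L), so W
n=22: →18(W), 16(W), 15(W) — all W, so L
n=23: →19(W), 17(W), 16(W) — all W, so L
n=24: →20(W), 18(W), 17(W) — all W, so L
n=25: →21(W), 19(W), 18(W) — all W, so L
n=26: →22(L), so W
n=27: →23(L), so W
n=28: →24(L), so W
From 28 Ada can remove 4, leaving 24, reaching an L position.

Ada wins.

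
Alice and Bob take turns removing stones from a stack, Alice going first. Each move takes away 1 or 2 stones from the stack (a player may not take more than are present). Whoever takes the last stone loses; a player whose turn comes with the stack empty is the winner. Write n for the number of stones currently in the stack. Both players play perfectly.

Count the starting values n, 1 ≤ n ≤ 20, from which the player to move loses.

Positions with no move are W. A position that does have a move is losing for the player to move precisely when every available move leads to a winning position for the opponent. Fill in the labels:
n=0: no move; the opponent has just taken the last stone and therefore loses → W
n=1: only reaches 0(W), which is W → L
n=2: reaches L-position 1 → W
n=3: reaches L-position 1 → W
n=4: only reaches 3(W), 2(W), all W → L
n=5: reaches L-position 4 → W
n=6: reaches L-position 4 → W
n=7: only reaches 6(W), 5(W), all W → L
n=8: reaches L-position 7 → W
n=9: reaches L-position 7 → W
n=10: only reaches 9(W), 8(W), all W → L
n=11: reaches L-position 10 → W
n=12: reaches L-position 10 → W
n=13: only reaches 12(W), 11(W), all W → L
n=14: reaches L-position 13 → W
n=15: reaches L-position 13 → W
n=16: only reaches 15(W), 14(W), all W → L
n=17: reaches L-position 16 → W
n=18: reaches L-position 16 → W
n=19: only reaches 18(W), 17(W), all W → L
n=20: reaches L-position 19 → W
L entries with 1 ≤ n ≤ 20 (the range starts at n=1): n = 1, 4, 7, 10, 13, 16, 19; that makes 7.

7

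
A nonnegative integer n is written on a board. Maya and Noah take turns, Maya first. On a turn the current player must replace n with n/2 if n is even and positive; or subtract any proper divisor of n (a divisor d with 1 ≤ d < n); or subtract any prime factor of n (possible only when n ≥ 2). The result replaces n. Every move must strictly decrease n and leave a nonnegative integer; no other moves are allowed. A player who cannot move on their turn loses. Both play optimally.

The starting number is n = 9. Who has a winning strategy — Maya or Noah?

Build the W/L table. Terminal = L. A non-terminal position is W if it has a move to some L; otherwise it is L.
n=0: no move → L
n=1: no move → L
n=2: W (go to 0, an L position)
n=3: W (go to 0, an L position)
n=4: L (options 2(W), 3(W) are all W)
n=5: W (go to 0, an L position)
n=6: W (go to 4, an L position)
n=7: W (go to 0, an L position)
n=8: W (go to 4, an L position)
n=9: L (options 6(W), 8(W) are all W)
Every move from 9 reaches a W position, so the mover loses.

Noah wins.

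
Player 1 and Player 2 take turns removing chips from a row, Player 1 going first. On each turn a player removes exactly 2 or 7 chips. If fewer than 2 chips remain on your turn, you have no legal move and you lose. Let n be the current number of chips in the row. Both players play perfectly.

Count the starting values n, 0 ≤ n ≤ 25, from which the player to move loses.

Work bottom-up. With no move the player to move loses. Otherwise the position is W if at least one move leads to an L position for the opponent, and L if every move leads to a W.
n=0: no move → L
n=1: no move → L
n=2: →0(L), so W
n=3: →1(L), so W
n=4: →2(W) only, which is W, so L
n=5: →3(W) only, which is W, so L
n=6: →4(L), so W
n=7: →5(L), so W
n=8: →1(L), so W
n=9: →7(W), 2(W) — all W, so L
n=10: →8(W), 3(W) — all W, so L
n=11: →9(L), so W
n=12: →10(L), so W
n=13: →11(W), 6(W) — all W, so L
n=14: →12(W), 7(W) — all W, so L
n=15: →13(L), so W
n=16: →14(L), so W
n=17: →10(L), so W
n=18: →16(W), 11(W) — all W, so L
n=19: →17(W), 12(W) — all W, so L
n=20: →18(L), so W
n=21: →19(L), so W
n=22: →20(W), 15(W) — all W, so L
n=23: →21(W), 16(W) — all W, so L
n=24: →22(L), so W
n=25: →23(L), so W
L entries with 0 ≤ n ≤ 25: n = 0, 1, 4, 5, 9, 10, 13, 14, 18, 19, 22, 23; that makes 12.

12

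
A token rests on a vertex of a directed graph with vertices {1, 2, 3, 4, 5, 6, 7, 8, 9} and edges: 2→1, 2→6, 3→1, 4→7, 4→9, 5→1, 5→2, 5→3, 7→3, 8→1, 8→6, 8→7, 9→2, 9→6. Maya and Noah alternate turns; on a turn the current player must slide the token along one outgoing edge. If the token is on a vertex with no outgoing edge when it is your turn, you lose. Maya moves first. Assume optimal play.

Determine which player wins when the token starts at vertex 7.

Noah wins.

Work bottom-up. With no move the player to move loses. Otherwise the position is W if at least one move leads to an L position for the opponent, and L if every move leads to a W.
Every edge goes from a vertex to one that appears earlier in the order 6, 1, 3, 2, 5, 9, 7, 4, 8, so processing vertices in that order labels each vertex after all of its successors.
6: no outgoing edge → L
1: no outgoing edge → L
3: W (go to 1, an L position)
2: W (go to 1, an L position)
5: W (go to 1, an L position)
9: W (go to 6, an L position)
7: L (sole option 3(W) is W)
4: W (go to 7, an L position)
8: W (go to 7, an L position)
Every move from 7 reaches a W position, so the mover loses.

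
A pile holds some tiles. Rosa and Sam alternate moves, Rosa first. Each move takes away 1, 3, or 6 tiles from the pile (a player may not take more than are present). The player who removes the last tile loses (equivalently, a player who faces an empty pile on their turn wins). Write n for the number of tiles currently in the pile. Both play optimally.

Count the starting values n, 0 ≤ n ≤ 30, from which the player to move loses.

Build the W/L table. Terminal = W. A non-terminal position is W if it has a move to some L; otherwise it is L.
n=0: no move; the opponent has just taken the last tile and therefore loses → W
n=1: only reaches 0(W), which is W → L
n=2: reaches L-position 1 → W
n=3: only reaches 2(W), 0(W), all W → L
n=4: reaches L-position 3 → W
n=5: only reaches 4(W), 2(W), all W → L
n=6: reaches L-position 5 → W
n=7: reaches L-position 1 → W
n=8: reaches L-position 5 → W
n=9: reaches L-position 3 → W
n=10: only reaches 9(W), 7(W), 4(W), all W → L
n=11: reaches L-position 10 → W
n=12: only reaches 11(W), 9(W), 6(W), all W → L
n=13: reaches L-position 12 → W
n=14: only reaches 13(W), 11(W), 8(W), all W → L
n=15: reaches L-position 14 → W
n=16: reaches L-position 10 → W
n=17: reaches L-position 14 → W
n=18: reaches L-position 12 → W
n=19: only reaches 18(W), 16(W), 13(W), all W → L
n=20: reaches L-position 19 → W
n=21: only reaches 20(W), 18(W), 15(W), all W → L
n=22: reaches L-position 21 → W
n=23: only reaches 22(W), 20(W), 17(W), all W → L
n=24: reaches L-position 23 → W
n=25: reaches L-position 19 → W
n=26: reaches L-position 23 → W
n=27: reaches L-position 21 → W
n=28: only reaches 27(W), 25(W), 22(W), all W → L
n=29: reaches L-position 28 → W
n=30: only reaches 29(W), 27(W), 24(W), all W → L
L entries with 0 ≤ n ≤ 30: n = 1, 3, 5, 10, 12, 14, 19, 21, 23, 28, 30; that makes 11.

11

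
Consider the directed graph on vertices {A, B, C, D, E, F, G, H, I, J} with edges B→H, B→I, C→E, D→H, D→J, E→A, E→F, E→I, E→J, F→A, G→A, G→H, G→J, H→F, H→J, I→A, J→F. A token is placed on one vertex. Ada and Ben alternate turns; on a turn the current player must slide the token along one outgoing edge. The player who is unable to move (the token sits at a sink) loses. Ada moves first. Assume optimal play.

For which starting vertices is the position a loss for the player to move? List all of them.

A, B, C, J

Build the W/L table. Terminal = L. A non-terminal position is W if it has a move to some L; otherwise it is L.
Every edge goes from a vertex to one that appears earlier in the order A, F, J, H, G, D, I, B, E, C, so processing vertices in that order labels each vertex after all of its successors.
A: no outgoing edge → L
F: →A(L), so W
J: →F(W) only, which is W, so L
H: →J(L), so W
G: →J(L), so W
D: →J(L), so W
I: →A(L), so W
B: →I(W), H(W) — all W, so L
E: →J(L), so W
C: →E(W) only, which is W, so L
The losing starting vertices are exactly the entries labelled L in this table (4 of them).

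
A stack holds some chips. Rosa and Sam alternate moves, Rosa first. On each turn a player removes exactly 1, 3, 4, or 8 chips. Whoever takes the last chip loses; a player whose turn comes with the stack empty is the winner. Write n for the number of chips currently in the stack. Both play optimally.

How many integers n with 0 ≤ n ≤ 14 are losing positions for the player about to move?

4

Compute win/loss labels from the base case upward. A position with no move is W. Any other position is W if it can reach an L in one move, else L.
n=0: no move; the opponent has just taken the last chip and therefore loses → W
n=1: →0(W) only, which is W, so L
n=2: →1(L), so W
n=3: →2(W), 0(W) — all W, so L
n=4: →3(L), so W
n=5: →1(L), so W
n=6: →3(L), so W
n=7: →3(L), so W
n=8: →7(W), 5(W), 4(W), 0(W) — all W, so L
n=9: →8(L), so W
n=10: →9(W), 7(W), 6(W), 2(W) — all W, so L
n=11: →10(L), so W
n=12: →8(L), so W
n=13: →10(L), so W
n=14: →10(L), so W
L entries with 0 ≤ n ≤ 14: n = 1, 3, 8, 10; that makes 4.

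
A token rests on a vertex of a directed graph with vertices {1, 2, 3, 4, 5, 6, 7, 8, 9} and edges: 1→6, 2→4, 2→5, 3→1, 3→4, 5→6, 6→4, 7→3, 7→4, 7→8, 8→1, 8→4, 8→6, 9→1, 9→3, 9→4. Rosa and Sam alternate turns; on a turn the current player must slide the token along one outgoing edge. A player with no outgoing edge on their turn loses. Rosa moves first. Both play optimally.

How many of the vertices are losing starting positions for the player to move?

Positions with no move are L. A position that does have a move is losing for the player to move precisely when every available move leads to a winning position for the opponent. Fill in the labels:
Every edge goes from a vertex to one that appears earlier in the order 4, 6, 1, 8, 3, 7, 5, 9, 2, so processing vertices in that order labels each vertex after all of its successors.
4: no outgoing edge → L
6: W (go to 4, an L position)
1: L (sole option 6(W) is W)
8: W (go to 1, an L position)
3: W (go to 1, an L position)
7: W (go to 4, an L position)
5: L (sole option 6(W) is W)
9: W (go to 1, an L position)
2: W (go to 5, an L position)
The L vertices are 1, 4, 5; that is 3 in all.

3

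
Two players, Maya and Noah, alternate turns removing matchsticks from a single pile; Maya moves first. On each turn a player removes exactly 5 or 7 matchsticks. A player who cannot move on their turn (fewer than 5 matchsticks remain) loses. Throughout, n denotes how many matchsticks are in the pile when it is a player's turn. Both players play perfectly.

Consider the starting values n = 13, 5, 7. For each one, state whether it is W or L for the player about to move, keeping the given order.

13: L, 5: W, 7: W

Classify positions by backward induction: terminal positions (no move available) are L. From any other position, the mover wins iff some move reaches an L.
n=0: no move → L
n=1: no move → L
n=2: no move → L
n=3: no move → L
n=4: no move → L
n=5: can move to 0, which is L ⇒ W
n=6: can move to 1, which is L ⇒ W
n=7: can move to 2, which is L ⇒ W
n=8: can move to 3, which is L ⇒ W
n=9: can move to 4, which is L ⇒ W
n=10: can move to 3, which is L ⇒ W
n=11: can move to 4, which is L ⇒ W
n=12: moves to 7(W), 5(W); every one is W ⇒ L
n=13: moves to 8(W), 6(W); every one is W ⇒ L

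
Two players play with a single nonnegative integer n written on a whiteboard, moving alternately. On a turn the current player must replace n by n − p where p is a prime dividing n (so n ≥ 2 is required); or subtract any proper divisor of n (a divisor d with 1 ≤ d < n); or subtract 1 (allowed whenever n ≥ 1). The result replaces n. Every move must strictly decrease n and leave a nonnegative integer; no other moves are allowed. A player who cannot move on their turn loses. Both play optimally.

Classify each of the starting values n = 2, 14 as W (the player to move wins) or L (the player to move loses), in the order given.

2: W, 14: L

Classify positions by backward induction: terminal positions (no move available) are L. From any other position, the mover wins iff some move reaches an L.
n=0: no move → L
n=1: reaches L-position 0 → W
n=2: reaches L-position 0 → W
n=3: reaches L-position 0 → W
n=4: only reaches 2(W), 3(W), all W → L
n=5: reaches L-position 0 → W
n=6: reaches L-position 4 → W
n=7: reaches L-position 0 → W
n=8: reaches L-position 4 → W
n=9: only reaches 6(W), 8(W), all W → L
n=10: reaches L-position 9 → W
n=11: reaches L-position 0 → W
n=12: reaches L-position 9 → W
n=13: reaches L-position 0 → W
n=14: only reaches 7(W), 12(W), 13(W), all W → L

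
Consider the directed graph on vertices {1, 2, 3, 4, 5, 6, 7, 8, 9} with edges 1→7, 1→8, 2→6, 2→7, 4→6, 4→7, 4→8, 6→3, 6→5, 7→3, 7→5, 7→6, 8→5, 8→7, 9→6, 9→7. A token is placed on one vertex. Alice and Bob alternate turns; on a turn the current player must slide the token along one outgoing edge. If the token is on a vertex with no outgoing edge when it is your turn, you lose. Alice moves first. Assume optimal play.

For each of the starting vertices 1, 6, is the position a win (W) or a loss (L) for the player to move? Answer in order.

1: L, 6: W

Compute win/loss labels from the base case upward. A position with no move is L. Any other position is W if it can reach an L in one move, else L.
Every edge goes from a vertex to one that appears earlier in the order 5, 3, 6, 7, 9, 8, 1, 4, 2, so processing vertices in that order labels each vertex after all of its successors.
5: no outgoing edge → L
3: no outgoing edge → L
6: reaches L-position 3 → W
7: reaches L-position 3 → W
9: only reaches 7(W), 6(W), all W → L
8: reaches L-position 5 → W
1: only reaches 8(W), 7(W), all W → L
4: only reaches 8(W), 7(W), 6(W), all W → L
2: only reaches 7(W), 6(W), all W → L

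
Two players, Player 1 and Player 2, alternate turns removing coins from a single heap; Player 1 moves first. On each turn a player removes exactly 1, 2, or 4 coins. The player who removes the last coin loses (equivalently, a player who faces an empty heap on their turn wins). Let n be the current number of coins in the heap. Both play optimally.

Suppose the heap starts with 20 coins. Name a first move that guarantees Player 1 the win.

Remove 1, leaving 19.

Build the W/L table. Terminal = W. A non-terminal position is W if it has a move to some L; otherwise it is L.
n=0: no move; the opponent has just taken the last coin and therefore loses → W
n=1: only reaches 0(W), which is W → L
n=2: reaches L-position 1 → W
n=3: reaches L-position 1 → W
n=4: only reaches 3(W), 2(W), 0(W), all W → L
n=5: reaches L-position 4 → W
n=6: reaches L-position 4 → W
n=7: only reaches 6(W), 5(W), 3(W), all W → L
n=8: reaches L-position 7 → W
n=9: reaches L-position 7 → W
n=10: only reaches 9(W), 8(W), 6(W), all W → L
n=11: reaches L-position 10 → W
n=12: reaches L-position 10 → W
n=13: only reaches 12(W), 11(W), 9(W), all W → L
n=14: reaches L-position 13 → W
n=15: reaches L-position 13 → W
n=16: only reaches 15(W), 14(W), 12(W), all W → L
n=17: reaches L-position 16 → W
n=18: reaches L-position 16 → W
n=19: only reaches 18(W), 17(W), 15(W), all W → L
n=20: reaches L-position 19 → W
From 20, the L positions reachable in one move are: 19, 16. Any move reaching one of these is winning.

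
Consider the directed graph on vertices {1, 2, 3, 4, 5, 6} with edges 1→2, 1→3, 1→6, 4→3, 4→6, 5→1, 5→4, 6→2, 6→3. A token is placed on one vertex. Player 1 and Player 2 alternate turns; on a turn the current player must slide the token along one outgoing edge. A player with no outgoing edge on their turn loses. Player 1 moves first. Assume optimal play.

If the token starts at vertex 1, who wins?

Player 1 wins.

Label each position W (a win for the player to move) or L (a loss). A position with no legal move is L; any other position is W exactly when some move reaches an L, and L when every move reaches a W.
Every edge goes from a vertex to one that appears earlier in the order 3, 2, 6, 4, 1, 5, so processing vertices in that order labels each vertex after all of its successors.
3: no outgoing edge → L
2: no outgoing edge → L
6: reaches L-position 2 → W
4: reaches L-position 3 → W
1: reaches L-position 2 → W
5: only reaches 1(W), 4(W), all W → L
The starting position 1 is W: Player 1 should move to 2, handing over an L position.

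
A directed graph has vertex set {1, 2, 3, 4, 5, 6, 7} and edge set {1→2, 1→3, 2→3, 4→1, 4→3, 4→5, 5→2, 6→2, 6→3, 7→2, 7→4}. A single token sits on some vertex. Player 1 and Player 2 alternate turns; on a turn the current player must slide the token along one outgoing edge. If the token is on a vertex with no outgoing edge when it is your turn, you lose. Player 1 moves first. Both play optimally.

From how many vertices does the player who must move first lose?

Use the standard recursion: the mover loses at a terminal position; elsewhere, the mover wins exactly when some move hands the opponent an L position.
Every edge goes from a vertex to one that appears earlier in the order 3, 2, 6, 5, 1, 4, 7, so processing vertices in that order labels each vertex after all of its successors.
3: no outgoing edge → L
2: reaches L-position 3 → W
6: reaches L-position 3 → W
5: only reaches 2(W), which is W → L
1: reaches L-position 3 → W
4: reaches L-position 5 → W
7: only reaches 4(W), 2(W), all W → L
The L vertices are 3, 5, 7; that is 3 in all.

3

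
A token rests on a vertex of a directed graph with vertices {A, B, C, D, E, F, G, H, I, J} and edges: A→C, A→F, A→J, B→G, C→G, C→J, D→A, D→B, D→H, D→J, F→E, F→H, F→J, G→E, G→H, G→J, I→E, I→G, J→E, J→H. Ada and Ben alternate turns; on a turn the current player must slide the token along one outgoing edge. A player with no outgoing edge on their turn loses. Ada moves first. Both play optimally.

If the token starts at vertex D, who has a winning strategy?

Build the W/L table. Terminal = L. A non-terminal position is W if it has a move to some L; otherwise it is L.
Every edge goes from a vertex to one that appears earlier in the order E, H, J, F, G, I, C, B, A, D, so processing vertices in that order labels each vertex after all of its successors.
E: no outgoing edge → L
H: no outgoing edge → L
J: W (go to H, an L position)
F: W (go to H, an L position)
G: W (go to H, an L position)
I: W (go to E, an L position)
C: L (options G(W), J(W) are all W)
B: L (sole option G(W) is W)
A: W (go to C, an L position)
D: W (go to B, an L position)
From D Ada can move to B, reaching an L position.

Ada wins.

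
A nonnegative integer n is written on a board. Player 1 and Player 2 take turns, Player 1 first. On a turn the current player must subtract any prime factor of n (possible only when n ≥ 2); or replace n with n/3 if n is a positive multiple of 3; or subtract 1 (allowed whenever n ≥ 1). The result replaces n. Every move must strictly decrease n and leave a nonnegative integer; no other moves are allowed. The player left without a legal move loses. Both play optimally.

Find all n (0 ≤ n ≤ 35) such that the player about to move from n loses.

0, 4, 8, 14, 18, 22, 25, 27, 32, 35

Use the standard recursion: the mover loses at a terminal position; elsewhere, the mover wins exactly when some move hands the opponent an L position.
n=0: no move → L
n=1: can move to 0, which is L ⇒ W
n=2: can move to 0, which is L ⇒ W
n=3: can move to 0, which is L ⇒ W
n=4: moves to 2(W), 3(W); every one is W ⇒ L
n=5: can move to 0, which is L ⇒ W
n=6: can move to 4, which is L ⇒ W
n=7: can move to 0, which is L ⇒ W
n=8: moves to 6(W), 7(W); every one is W ⇒ L
n=9: can move to 8, which is L ⇒ W
n=10: can move to 8, which is L ⇒ W
n=11: can move to 0, which is L ⇒ W
n=12: can move to 4, which is L ⇒ W
n=13: can move to 0, which is L ⇒ W
n=14: moves to 7(W), 12(W), 13(W); every one is W ⇒ L
n=15: can move to 14, which is L ⇒ W
n=16: can move to 14, which is L ⇒ W
n=17: can move to 0, which is L ⇒ W
n=18: moves to 6(W), 15(W), 16(W), 17(W); every one is W ⇒ L
n=19: can move to 0, which is L ⇒ W
n=20: can move to 18, which is L ⇒ W
n=21: can move to 14, which is L ⇒ W
n=22: moves to 11(W), 20(W), 21(W); every one is W ⇒ L
n=23: can move to 0, which is L ⇒ W
n=24: can move to 8, which is L ⇒ W
n=25: moves to 20(W), 24(W); every one is W ⇒ L
n=26: can move to 25, which is L ⇒ W
n=27: moves to 9(W), 24(W), 26(W); every one is W ⇒ L
n=28: can move to 27, which is L ⇒ W
n=29: can move to 0, which is L ⇒ W
n=30: can move to 25, which is L ⇒ W
n=31: can move to 0, which is L ⇒ W
n=32: moves to 30(W), 31(W); every one is W ⇒ L
n=33: can move to 22, which is L ⇒ W
n=34: can move to 32, which is L ⇒ W
n=35: moves to 28(W), 30(W), 34(W); every one is W ⇒ L
Reading off the rows marked L gives the requested list; there are 10 such values of n.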